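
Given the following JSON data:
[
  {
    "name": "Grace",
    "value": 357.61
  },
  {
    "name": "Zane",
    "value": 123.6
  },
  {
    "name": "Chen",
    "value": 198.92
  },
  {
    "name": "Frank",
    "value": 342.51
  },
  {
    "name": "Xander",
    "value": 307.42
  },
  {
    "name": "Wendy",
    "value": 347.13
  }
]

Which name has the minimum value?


Comparing values:
  Grace: 357.61
  Zane: 123.6
  Chen: 198.92
  Frank: 342.51
  Xander: 307.42
  Wendy: 347.13
Minimum: Zane (123.6)

ANSWER: Zane


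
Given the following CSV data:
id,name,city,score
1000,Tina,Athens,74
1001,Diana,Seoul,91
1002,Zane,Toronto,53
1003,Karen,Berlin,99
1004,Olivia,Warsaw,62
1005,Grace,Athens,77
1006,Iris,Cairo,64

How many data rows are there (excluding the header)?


Counting rows (excluding header):
Header: id,name,city,score
Data rows: 7

ANSWER: 7


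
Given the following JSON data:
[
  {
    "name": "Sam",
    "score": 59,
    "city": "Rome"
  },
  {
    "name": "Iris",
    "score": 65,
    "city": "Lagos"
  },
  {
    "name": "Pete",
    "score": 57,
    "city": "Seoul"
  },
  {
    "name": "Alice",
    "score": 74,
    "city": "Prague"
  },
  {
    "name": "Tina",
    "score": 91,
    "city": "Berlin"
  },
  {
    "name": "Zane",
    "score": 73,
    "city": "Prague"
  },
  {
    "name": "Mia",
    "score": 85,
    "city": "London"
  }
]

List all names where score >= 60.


Filtering records where score >= 60:
  Sam (score=59) -> no
  Iris (score=65) -> YES
  Pete (score=57) -> no
  Alice (score=74) -> YES
  Tina (score=91) -> YES
  Zane (score=73) -> YES
  Mia (score=85) -> YES


ANSWER: Iris, Alice, Tina, Zane, Mia


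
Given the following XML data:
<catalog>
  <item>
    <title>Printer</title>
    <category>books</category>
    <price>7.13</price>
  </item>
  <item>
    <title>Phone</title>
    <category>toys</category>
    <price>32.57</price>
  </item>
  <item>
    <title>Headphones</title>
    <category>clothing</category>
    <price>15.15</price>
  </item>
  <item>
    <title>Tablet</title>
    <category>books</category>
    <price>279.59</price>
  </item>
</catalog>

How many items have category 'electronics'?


Scanning <item> elements for <category>electronics</category>:
Count: 0

ANSWER: 0


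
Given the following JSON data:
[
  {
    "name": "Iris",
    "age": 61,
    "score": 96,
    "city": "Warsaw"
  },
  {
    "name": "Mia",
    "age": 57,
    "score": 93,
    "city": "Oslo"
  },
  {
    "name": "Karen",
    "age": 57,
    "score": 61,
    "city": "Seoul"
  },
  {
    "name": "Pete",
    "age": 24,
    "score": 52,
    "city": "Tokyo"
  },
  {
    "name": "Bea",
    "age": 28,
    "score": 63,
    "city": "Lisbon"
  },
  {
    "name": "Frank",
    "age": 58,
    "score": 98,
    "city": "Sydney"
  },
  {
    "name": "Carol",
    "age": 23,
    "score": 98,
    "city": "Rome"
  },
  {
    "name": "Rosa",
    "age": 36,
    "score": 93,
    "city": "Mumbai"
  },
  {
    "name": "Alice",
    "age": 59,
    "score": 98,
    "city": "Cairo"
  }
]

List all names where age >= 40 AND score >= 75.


Checking both conditions:
  Iris (age=61, score=96) -> YES
  Mia (age=57, score=93) -> YES
  Karen (age=57, score=61) -> no
  Pete (age=24, score=52) -> no
  Bea (age=28, score=63) -> no
  Frank (age=58, score=98) -> YES
  Carol (age=23, score=98) -> no
  Rosa (age=36, score=93) -> no
  Alice (age=59, score=98) -> YES


ANSWER: Iris, Mia, Frank, Alice


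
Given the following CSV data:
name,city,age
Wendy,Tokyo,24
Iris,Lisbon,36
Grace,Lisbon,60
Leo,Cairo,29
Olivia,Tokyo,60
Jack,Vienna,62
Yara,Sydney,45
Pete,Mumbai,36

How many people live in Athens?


Scanning city column for 'Athens':
Total matches: 0

ANSWER: 0


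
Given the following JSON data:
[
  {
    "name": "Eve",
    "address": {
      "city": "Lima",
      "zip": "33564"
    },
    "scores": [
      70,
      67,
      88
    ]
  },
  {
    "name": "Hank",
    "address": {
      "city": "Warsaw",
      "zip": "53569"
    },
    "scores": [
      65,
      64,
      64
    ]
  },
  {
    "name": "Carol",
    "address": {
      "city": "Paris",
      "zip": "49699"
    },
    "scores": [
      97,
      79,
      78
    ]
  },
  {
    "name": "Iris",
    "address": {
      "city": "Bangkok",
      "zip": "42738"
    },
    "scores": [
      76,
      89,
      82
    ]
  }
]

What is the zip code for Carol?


Path: records[2].address.zip
Value: 49699

ANSWER: 49699


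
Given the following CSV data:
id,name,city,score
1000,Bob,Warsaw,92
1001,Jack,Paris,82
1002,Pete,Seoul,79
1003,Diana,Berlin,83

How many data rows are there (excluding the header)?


Counting rows (excluding header):
Header: id,name,city,score
Data rows: 4

ANSWER: 4


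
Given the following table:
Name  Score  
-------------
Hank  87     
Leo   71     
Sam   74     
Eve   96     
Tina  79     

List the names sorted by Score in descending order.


Sorting by Score (descending):
  Eve: 96
  Hank: 87
  Tina: 79
  Sam: 74
  Leo: 71


ANSWER: Eve, Hank, Tina, Sam, Leo


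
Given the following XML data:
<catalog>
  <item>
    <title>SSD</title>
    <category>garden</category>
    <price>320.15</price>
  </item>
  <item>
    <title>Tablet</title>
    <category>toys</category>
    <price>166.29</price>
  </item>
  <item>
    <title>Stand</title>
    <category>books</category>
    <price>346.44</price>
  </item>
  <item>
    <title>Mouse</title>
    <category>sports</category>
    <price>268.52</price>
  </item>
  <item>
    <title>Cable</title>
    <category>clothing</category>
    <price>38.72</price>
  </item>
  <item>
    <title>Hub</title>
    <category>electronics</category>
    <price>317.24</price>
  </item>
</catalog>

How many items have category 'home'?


Scanning <item> elements for <category>home</category>:
Count: 0

ANSWER: 0


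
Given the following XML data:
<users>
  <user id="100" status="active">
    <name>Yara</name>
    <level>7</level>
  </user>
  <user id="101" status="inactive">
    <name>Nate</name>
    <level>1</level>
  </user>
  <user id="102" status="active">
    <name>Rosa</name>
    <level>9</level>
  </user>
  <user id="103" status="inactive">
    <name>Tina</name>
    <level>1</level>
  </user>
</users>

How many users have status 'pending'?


Counting users with status='pending':
Count: 0

ANSWER: 0


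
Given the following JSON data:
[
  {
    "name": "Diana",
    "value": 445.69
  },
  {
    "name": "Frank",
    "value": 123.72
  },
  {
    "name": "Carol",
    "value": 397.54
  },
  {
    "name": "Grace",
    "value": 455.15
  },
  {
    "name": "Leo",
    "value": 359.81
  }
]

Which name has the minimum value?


Comparing values:
  Diana: 445.69
  Frank: 123.72
  Carol: 397.54
  Grace: 455.15
  Leo: 359.81
Minimum: Frank (123.72)

ANSWER: Frank


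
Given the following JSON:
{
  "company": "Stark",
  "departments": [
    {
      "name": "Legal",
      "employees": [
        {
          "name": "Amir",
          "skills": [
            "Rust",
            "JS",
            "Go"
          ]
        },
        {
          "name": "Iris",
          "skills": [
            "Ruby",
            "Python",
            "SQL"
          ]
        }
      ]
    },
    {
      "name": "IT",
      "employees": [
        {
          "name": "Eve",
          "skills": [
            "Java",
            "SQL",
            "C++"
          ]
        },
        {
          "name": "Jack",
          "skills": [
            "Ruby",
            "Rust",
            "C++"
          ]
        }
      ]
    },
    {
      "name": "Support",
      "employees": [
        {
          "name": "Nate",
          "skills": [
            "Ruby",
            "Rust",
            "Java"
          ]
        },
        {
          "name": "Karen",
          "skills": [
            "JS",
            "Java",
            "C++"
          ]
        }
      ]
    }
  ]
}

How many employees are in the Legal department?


Path: departments[0].employees
Count: 2

ANSWER: 2


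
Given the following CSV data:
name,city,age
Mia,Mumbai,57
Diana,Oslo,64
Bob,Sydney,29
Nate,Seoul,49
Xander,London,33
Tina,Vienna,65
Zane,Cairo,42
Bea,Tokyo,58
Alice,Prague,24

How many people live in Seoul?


Scanning city column for 'Seoul':
  Row 4: Nate -> MATCH
Total matches: 1

ANSWER: 1


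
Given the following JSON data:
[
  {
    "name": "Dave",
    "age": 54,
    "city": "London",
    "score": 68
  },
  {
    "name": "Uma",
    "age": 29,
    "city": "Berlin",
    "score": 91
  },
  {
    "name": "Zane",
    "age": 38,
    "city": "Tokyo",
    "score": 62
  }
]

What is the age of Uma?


Looking up record where name = Uma
Record index: 1
Field 'age' = 29

ANSWER: 29


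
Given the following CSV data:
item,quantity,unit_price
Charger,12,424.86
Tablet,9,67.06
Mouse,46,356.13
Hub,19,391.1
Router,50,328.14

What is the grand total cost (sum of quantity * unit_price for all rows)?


Computing row totals:
  Charger: 12 * 424.86 = 5098.32
  Tablet: 9 * 67.06 = 603.54
  Mouse: 46 * 356.13 = 16381.98
  Hub: 19 * 391.1 = 7430.9
  Router: 50 * 328.14 = 16407.0
Grand total = 5098.32 + 603.54 + 16381.98 + 7430.9 + 16407.0 = 45921.74

ANSWER: 45921.74


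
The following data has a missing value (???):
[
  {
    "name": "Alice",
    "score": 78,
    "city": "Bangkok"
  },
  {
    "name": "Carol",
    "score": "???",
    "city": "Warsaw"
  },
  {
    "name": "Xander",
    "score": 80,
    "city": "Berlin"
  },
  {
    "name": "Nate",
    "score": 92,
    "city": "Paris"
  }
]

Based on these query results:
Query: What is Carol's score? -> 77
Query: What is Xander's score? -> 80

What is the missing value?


The missing value is Carol's score
From query: Carol's score = 77

ANSWER: 77


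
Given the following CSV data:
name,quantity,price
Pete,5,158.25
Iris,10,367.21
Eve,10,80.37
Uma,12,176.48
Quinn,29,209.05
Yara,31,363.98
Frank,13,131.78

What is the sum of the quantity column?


Values in 'quantity' column:
  Row 1: 5
  Row 2: 10
  Row 3: 10
  Row 4: 12
  Row 5: 29
  Row 6: 31
  Row 7: 13
Sum = 5 + 10 + 10 + 12 + 29 + 31 + 13 = 110

ANSWER: 110


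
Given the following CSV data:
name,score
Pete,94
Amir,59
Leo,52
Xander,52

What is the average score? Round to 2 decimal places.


Scores: 94, 59, 52, 52
Sum = 257
Count = 4
Average = 257 / 4 = 64.25

ANSWER: 64.25


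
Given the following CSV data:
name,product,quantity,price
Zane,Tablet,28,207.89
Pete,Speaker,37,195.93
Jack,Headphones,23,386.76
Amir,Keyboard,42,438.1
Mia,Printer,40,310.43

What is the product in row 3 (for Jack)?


Row 3: Jack
Column 'product' = Headphones

ANSWER: Headphones


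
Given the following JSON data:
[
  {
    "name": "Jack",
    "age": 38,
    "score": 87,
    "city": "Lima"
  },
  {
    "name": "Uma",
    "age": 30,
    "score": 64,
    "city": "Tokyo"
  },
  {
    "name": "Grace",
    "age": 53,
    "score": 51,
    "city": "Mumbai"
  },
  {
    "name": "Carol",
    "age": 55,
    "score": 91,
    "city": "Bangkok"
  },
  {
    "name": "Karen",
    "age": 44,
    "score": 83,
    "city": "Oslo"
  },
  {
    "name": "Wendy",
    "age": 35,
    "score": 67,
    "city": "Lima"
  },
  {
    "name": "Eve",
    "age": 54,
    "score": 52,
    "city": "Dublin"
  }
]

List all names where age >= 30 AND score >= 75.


Checking both conditions:
  Jack (age=38, score=87) -> YES
  Uma (age=30, score=64) -> no
  Grace (age=53, score=51) -> no
  Carol (age=55, score=91) -> YES
  Karen (age=44, score=83) -> YES
  Wendy (age=35, score=67) -> no
  Eve (age=54, score=52) -> no


ANSWER: Jack, Carol, Karen


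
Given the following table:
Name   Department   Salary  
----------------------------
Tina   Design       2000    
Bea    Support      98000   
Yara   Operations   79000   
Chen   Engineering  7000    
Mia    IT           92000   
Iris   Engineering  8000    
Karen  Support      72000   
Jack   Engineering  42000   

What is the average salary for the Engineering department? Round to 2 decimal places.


Engineering department members:
  Chen: 7000
  Iris: 8000
  Jack: 42000
Sum = 57000
Count = 3
Average = 57000 / 3 = 19000.00

ANSWER: 19000.00


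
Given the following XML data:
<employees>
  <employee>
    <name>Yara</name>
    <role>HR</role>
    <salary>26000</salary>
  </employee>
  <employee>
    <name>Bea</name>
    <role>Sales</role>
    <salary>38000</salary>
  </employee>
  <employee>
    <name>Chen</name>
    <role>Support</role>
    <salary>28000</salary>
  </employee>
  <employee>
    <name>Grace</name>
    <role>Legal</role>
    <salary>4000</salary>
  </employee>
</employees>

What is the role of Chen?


Searching for <employee> with <name>Chen</name>
Found at position 3
<role>Support</role>

ANSWER: Support


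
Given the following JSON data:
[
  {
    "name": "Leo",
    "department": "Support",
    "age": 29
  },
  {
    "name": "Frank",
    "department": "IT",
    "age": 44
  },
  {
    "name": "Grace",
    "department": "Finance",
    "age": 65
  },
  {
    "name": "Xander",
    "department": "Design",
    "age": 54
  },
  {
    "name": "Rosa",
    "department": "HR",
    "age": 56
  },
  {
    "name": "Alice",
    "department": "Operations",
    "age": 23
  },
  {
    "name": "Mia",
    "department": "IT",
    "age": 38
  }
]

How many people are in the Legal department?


Scanning records for department = Legal
  No matches found
Count: 0

ANSWER: 0


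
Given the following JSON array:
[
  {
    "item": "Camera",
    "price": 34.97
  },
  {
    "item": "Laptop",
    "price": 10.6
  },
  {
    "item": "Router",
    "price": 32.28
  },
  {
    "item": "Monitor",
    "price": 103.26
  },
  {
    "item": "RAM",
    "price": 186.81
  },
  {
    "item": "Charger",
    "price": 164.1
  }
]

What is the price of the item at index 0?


Array index 0 -> Camera
price = 34.97

ANSWER: 34.97


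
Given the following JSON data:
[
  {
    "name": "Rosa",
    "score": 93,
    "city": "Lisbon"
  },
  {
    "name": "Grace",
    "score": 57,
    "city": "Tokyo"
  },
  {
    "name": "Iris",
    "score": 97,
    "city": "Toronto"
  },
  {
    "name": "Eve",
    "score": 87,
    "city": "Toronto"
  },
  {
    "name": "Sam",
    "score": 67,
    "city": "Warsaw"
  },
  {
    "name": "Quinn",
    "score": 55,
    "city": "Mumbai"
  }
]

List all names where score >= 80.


Filtering records where score >= 80:
  Rosa (score=93) -> YES
  Grace (score=57) -> no
  Iris (score=97) -> YES
  Eve (score=87) -> YES
  Sam (score=67) -> no
  Quinn (score=55) -> no


ANSWER: Rosa, Iris, Eve


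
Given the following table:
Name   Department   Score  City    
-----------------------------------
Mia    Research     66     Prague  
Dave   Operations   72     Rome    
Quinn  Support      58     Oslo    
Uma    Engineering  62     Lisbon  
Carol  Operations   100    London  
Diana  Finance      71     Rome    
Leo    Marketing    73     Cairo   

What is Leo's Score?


Row 7: Leo
Score = 73

ANSWER: 73


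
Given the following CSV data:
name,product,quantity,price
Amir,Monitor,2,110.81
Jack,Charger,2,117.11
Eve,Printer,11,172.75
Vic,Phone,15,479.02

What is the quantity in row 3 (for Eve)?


Row 3: Eve
Column 'quantity' = 11

ANSWER: 11


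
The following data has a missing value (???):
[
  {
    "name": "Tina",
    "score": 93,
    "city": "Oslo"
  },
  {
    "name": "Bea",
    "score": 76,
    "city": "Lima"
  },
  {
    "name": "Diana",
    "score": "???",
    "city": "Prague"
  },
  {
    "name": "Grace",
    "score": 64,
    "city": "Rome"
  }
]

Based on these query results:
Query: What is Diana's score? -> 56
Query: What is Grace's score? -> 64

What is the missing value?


The missing value is Diana's score
From query: Diana's score = 56

ANSWER: 56


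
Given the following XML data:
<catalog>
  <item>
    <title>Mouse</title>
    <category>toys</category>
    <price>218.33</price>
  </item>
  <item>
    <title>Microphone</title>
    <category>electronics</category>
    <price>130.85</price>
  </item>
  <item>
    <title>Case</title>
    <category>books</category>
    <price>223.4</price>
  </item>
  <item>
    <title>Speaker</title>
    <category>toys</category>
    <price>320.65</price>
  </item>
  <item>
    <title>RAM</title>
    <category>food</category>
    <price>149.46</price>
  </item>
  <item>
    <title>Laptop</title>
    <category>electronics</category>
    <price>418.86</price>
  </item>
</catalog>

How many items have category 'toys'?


Scanning <item> elements for <category>toys</category>:
  Item 1: Mouse -> MATCH
  Item 4: Speaker -> MATCH
Count: 2

ANSWER: 2


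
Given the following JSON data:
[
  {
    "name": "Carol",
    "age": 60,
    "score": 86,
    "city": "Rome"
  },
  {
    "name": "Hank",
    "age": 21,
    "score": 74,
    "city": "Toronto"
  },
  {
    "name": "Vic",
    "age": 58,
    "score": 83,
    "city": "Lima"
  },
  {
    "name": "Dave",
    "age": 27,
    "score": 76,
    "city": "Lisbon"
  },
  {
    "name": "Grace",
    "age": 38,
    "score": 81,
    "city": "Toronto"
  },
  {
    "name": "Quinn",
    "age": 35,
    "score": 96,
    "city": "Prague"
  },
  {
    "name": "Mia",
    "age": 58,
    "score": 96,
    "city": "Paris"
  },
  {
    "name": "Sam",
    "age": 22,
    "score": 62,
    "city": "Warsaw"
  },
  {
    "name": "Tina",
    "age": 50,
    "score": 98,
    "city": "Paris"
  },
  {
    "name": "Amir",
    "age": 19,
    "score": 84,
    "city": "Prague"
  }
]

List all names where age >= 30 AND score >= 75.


Checking both conditions:
  Carol (age=60, score=86) -> YES
  Hank (age=21, score=74) -> no
  Vic (age=58, score=83) -> YES
  Dave (age=27, score=76) -> no
  Grace (age=38, score=81) -> YES
  Quinn (age=35, score=96) -> YES
  Mia (age=58, score=96) -> YES
  Sam (age=22, score=62) -> no
  Tina (age=50, score=98) -> YES
  Amir (age=19, score=84) -> no


ANSWER: Carol, Vic, Grace, Quinn, Mia, Tina


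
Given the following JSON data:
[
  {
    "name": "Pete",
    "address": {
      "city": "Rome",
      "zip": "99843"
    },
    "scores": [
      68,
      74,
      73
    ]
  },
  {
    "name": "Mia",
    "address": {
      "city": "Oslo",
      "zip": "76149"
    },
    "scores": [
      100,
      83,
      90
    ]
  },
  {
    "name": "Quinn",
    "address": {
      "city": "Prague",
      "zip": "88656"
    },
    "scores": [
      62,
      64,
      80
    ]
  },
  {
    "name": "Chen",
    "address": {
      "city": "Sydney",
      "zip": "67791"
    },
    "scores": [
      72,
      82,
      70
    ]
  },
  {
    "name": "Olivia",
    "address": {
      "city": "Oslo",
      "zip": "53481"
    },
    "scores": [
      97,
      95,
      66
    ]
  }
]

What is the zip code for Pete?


Path: records[0].address.zip
Value: 99843

ANSWER: 99843


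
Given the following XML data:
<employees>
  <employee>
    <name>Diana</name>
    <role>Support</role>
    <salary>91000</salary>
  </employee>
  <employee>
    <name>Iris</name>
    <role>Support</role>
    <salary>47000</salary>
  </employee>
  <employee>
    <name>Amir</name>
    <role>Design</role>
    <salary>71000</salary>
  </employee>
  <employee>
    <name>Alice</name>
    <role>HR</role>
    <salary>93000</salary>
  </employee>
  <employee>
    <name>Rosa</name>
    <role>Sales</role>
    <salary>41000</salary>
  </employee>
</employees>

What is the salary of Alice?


Searching for <employee> with <name>Alice</name>
Found at position 4
<salary>93000</salary>

ANSWER: 93000


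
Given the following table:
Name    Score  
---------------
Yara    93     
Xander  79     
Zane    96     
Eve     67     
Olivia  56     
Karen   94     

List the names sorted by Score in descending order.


Sorting by Score (descending):
  Zane: 96
  Karen: 94
  Yara: 93
  Xander: 79
  Eve: 67
  Olivia: 56


ANSWER: Zane, Karen, Yara, Xander, Eve, Olivia


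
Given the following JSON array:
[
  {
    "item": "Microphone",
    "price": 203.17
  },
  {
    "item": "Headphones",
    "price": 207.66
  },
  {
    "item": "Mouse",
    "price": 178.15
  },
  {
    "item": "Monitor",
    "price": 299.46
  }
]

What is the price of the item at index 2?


Array index 2 -> Mouse
price = 178.15

ANSWER: 178.15


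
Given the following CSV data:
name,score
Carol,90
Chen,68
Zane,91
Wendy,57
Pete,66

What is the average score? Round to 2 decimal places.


Scores: 90, 68, 91, 57, 66
Sum = 372
Count = 5
Average = 372 / 5 = 74.40

ANSWER: 74.40


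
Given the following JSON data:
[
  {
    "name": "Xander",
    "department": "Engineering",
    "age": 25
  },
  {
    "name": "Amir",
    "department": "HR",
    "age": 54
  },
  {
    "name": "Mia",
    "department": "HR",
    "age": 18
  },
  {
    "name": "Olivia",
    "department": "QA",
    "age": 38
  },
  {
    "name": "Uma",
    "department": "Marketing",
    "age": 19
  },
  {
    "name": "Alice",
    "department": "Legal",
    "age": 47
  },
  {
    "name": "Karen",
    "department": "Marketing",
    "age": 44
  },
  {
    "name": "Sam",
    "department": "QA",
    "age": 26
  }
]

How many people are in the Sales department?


Scanning records for department = Sales
  No matches found
Count: 0

ANSWER: 0


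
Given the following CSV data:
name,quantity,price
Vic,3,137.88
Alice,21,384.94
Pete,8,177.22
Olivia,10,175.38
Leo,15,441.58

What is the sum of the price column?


Values in 'price' column:
  Row 1: 137.88
  Row 2: 384.94
  Row 3: 177.22
  Row 4: 175.38
  Row 5: 441.58
Sum = 137.88 + 384.94 + 177.22 + 175.38 + 441.58 = 1317.0

ANSWER: 1317.0


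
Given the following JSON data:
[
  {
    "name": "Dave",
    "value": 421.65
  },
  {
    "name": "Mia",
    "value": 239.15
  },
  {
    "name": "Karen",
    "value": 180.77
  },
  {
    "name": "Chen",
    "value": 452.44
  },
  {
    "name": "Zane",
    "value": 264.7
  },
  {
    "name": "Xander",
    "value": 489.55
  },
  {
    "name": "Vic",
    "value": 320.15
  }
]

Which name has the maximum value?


Comparing values:
  Dave: 421.65
  Mia: 239.15
  Karen: 180.77
  Chen: 452.44
  Zane: 264.7
  Xander: 489.55
  Vic: 320.15
Maximum: Xander (489.55)

ANSWER: Xander


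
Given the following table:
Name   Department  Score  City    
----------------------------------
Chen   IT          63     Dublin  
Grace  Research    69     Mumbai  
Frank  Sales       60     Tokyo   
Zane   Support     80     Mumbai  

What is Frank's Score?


Row 3: Frank
Score = 60

ANSWER: 60


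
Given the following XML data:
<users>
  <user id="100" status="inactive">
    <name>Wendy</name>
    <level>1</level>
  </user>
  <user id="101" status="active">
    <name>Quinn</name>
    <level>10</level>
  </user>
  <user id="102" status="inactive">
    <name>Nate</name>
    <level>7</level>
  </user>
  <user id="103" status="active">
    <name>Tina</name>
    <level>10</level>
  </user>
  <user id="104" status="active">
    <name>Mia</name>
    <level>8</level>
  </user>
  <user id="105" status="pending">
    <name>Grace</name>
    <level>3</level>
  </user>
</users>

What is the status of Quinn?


Finding user with name = Quinn
user id="101" status="active"

ANSWER: active


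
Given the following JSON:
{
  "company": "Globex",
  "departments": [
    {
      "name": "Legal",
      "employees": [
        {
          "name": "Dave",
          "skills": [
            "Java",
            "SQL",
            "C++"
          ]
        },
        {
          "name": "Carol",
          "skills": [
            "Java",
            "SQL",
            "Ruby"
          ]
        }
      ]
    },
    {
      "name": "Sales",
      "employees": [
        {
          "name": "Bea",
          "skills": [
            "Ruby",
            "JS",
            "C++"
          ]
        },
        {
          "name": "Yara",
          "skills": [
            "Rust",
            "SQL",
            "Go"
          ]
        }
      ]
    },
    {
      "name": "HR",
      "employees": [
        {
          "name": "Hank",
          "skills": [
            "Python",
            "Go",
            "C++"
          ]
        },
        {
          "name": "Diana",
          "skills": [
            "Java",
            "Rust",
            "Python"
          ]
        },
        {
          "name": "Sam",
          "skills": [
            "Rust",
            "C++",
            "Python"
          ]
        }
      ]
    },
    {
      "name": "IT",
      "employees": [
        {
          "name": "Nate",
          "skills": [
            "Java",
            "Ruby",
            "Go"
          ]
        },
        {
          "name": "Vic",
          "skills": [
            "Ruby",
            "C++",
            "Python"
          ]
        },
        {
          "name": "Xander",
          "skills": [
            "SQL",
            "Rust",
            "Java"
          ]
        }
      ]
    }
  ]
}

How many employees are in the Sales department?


Path: departments[1].employees
Count: 2

ANSWER: 2


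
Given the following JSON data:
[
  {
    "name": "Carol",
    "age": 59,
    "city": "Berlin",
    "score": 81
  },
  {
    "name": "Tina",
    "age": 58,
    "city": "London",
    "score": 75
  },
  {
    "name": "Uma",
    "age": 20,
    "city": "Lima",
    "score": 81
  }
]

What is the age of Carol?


Looking up record where name = Carol
Record index: 0
Field 'age' = 59

ANSWER: 59


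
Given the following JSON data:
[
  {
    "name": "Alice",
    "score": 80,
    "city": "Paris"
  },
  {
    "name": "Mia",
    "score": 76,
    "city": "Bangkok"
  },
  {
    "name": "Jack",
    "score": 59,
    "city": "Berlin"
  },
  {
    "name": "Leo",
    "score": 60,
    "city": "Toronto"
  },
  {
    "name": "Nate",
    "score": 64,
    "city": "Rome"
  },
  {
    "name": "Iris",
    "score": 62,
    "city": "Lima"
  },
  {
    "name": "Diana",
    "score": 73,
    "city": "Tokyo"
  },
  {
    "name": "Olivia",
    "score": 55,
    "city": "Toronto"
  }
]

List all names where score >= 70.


Filtering records where score >= 70:
  Alice (score=80) -> YES
  Mia (score=76) -> YES
  Jack (score=59) -> no
  Leo (score=60) -> no
  Nate (score=64) -> no
  Iris (score=62) -> no
  Diana (score=73) -> YES
  Olivia (score=55) -> no


ANSWER: Alice, Mia, Diana


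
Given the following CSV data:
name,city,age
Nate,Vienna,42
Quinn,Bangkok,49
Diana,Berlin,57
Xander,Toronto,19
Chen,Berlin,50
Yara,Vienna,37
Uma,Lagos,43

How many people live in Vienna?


Scanning city column for 'Vienna':
  Row 1: Nate -> MATCH
  Row 6: Yara -> MATCH
Total matches: 2

ANSWER: 2


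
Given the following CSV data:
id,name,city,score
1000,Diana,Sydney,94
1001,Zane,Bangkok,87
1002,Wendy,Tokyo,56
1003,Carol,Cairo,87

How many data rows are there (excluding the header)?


Counting rows (excluding header):
Header: id,name,city,score
Data rows: 4

ANSWER: 4


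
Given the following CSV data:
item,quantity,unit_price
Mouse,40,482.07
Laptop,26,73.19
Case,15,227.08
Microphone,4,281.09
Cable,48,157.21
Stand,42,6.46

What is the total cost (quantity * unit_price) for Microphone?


Row: Microphone
quantity = 4
unit_price = 281.09
total = 4 * 281.09 = 1124.36

ANSWER: 1124.36


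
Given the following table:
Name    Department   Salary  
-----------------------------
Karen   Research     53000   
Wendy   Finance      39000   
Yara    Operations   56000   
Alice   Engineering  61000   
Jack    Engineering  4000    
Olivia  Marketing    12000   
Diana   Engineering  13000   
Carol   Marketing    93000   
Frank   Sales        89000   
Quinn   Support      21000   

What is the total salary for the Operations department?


Operations department members:
  Yara: 56000
Total = 56000 = 56000

ANSWER: 56000


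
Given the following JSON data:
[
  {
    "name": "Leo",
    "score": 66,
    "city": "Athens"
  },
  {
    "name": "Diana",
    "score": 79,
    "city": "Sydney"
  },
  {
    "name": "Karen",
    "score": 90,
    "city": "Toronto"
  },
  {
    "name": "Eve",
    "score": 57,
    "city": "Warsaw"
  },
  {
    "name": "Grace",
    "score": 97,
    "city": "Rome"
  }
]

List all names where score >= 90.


Filtering records where score >= 90:
  Leo (score=66) -> no
  Diana (score=79) -> no
  Karen (score=90) -> YES
  Eve (score=57) -> no
  Grace (score=97) -> YES


ANSWER: Karen, Grace


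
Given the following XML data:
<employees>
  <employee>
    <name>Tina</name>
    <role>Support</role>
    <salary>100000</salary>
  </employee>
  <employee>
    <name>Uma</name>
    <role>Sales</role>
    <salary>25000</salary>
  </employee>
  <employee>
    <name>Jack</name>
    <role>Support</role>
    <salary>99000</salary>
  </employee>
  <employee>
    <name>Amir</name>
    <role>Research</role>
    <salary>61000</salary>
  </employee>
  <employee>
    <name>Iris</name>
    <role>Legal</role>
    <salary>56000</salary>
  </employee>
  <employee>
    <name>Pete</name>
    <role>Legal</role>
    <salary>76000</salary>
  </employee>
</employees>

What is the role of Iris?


Searching for <employee> with <name>Iris</name>
Found at position 5
<role>Legal</role>

ANSWER: Legal


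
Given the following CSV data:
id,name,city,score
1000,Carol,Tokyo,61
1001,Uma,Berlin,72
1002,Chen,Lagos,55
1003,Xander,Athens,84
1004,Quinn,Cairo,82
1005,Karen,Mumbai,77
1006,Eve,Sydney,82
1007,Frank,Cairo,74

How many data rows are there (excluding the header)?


Counting rows (excluding header):
Header: id,name,city,score
Data rows: 8

ANSWER: 8


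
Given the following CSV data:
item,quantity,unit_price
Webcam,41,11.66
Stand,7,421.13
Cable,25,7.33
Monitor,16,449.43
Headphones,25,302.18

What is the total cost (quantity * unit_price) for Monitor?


Row: Monitor
quantity = 16
unit_price = 449.43
total = 16 * 449.43 = 7190.88

ANSWER: 7190.88


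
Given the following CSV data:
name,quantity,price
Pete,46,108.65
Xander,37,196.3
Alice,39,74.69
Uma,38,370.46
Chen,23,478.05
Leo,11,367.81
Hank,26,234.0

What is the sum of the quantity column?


Values in 'quantity' column:
  Row 1: 46
  Row 2: 37
  Row 3: 39
  Row 4: 38
  Row 5: 23
  Row 6: 11
  Row 7: 26
Sum = 46 + 37 + 39 + 38 + 23 + 11 + 26 = 220

ANSWER: 220


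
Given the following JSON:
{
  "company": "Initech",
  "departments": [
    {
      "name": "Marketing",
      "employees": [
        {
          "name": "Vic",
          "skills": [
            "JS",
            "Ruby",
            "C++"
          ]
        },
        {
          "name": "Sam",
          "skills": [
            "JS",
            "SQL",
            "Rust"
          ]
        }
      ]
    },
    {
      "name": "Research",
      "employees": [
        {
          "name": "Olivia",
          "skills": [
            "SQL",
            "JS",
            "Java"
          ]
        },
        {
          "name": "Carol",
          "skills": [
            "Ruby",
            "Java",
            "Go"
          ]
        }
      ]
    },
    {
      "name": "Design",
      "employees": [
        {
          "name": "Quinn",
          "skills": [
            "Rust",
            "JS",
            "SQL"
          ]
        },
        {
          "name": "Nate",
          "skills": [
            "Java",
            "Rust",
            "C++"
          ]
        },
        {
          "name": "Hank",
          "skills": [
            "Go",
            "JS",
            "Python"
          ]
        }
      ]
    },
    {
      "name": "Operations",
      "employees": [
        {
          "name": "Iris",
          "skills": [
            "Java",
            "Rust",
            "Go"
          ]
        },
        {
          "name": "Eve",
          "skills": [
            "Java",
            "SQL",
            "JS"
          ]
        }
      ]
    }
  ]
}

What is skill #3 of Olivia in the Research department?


Path: departments[1].employees[0].skills[2]
Value: Java

ANSWER: Java


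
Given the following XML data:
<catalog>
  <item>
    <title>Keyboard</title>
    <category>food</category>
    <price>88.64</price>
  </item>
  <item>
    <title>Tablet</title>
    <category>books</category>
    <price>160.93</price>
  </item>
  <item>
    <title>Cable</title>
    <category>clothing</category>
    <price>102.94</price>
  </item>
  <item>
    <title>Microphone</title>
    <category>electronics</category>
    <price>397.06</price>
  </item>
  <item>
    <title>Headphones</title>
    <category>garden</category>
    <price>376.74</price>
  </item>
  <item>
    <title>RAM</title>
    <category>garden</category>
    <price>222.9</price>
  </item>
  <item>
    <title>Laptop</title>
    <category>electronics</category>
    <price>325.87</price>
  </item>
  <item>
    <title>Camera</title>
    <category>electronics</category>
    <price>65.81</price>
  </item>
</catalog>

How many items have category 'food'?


Scanning <item> elements for <category>food</category>:
  Item 1: Keyboard -> MATCH
Count: 1

ANSWER: 1


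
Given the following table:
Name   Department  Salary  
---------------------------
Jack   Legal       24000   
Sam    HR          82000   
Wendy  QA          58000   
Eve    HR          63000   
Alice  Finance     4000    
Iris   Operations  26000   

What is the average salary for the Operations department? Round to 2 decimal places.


Operations department members:
  Iris: 26000
Sum = 26000
Count = 1
Average = 26000 / 1 = 26000.00

ANSWER: 26000.00


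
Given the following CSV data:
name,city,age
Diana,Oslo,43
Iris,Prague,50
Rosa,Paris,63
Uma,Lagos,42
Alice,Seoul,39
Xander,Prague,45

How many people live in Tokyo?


Scanning city column for 'Tokyo':
Total matches: 0

ANSWER: 0


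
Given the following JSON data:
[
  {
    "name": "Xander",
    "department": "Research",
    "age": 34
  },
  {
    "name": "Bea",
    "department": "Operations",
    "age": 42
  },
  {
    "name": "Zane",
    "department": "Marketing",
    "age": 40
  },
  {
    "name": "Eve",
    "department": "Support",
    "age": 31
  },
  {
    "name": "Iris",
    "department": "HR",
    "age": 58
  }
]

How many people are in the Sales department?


Scanning records for department = Sales
  No matches found
Count: 0

ANSWER: 0


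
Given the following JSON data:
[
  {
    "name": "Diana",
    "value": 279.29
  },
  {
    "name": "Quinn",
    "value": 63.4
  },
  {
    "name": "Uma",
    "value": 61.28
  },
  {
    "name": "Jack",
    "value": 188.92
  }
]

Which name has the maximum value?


Comparing values:
  Diana: 279.29
  Quinn: 63.4
  Uma: 61.28
  Jack: 188.92
Maximum: Diana (279.29)

ANSWER: Diana


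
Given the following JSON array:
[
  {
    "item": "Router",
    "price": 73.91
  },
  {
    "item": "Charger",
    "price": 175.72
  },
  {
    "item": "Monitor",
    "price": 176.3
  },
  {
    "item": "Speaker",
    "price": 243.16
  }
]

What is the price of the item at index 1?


Array index 1 -> Charger
price = 175.72

ANSWER: 175.72


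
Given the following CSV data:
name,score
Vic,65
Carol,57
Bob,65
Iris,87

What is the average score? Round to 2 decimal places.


Scores: 65, 57, 65, 87
Sum = 274
Count = 4
Average = 274 / 4 = 68.50

ANSWER: 68.50


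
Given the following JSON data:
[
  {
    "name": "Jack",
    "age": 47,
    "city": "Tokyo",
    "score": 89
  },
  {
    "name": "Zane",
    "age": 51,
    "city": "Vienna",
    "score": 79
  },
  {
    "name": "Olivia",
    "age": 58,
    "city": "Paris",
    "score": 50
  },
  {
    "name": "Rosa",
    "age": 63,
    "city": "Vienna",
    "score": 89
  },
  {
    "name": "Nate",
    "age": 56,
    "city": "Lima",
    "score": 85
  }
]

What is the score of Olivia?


Looking up record where name = Olivia
Record index: 2
Field 'score' = 50

ANSWER: 50


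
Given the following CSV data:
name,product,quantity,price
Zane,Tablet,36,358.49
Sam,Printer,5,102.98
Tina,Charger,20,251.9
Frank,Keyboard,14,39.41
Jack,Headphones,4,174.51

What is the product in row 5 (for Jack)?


Row 5: Jack
Column 'product' = Headphones

ANSWER: Headphones


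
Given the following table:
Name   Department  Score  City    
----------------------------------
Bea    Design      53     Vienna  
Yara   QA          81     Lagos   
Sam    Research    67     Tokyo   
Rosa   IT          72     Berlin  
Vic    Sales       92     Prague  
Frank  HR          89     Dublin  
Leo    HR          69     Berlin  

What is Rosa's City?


Row 4: Rosa
City = Berlin

ANSWER: Berlin


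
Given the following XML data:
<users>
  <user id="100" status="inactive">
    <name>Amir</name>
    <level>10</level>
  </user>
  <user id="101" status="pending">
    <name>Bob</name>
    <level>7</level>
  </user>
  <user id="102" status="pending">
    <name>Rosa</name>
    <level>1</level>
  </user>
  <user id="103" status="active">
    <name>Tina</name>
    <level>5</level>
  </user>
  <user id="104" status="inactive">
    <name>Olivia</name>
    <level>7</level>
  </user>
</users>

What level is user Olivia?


Finding user: Olivia
<level>7</level>

ANSWER: 7


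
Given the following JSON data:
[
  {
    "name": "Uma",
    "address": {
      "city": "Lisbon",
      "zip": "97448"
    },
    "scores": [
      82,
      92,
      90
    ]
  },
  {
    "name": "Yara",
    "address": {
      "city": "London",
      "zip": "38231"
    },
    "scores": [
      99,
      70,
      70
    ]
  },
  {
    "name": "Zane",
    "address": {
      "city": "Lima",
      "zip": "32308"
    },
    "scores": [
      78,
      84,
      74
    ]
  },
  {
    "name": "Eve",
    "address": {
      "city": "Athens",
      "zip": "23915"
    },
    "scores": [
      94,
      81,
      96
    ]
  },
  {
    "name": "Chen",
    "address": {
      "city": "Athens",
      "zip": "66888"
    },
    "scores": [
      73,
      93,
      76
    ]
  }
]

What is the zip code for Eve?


Path: records[3].address.zip
Value: 23915

ANSWER: 23915


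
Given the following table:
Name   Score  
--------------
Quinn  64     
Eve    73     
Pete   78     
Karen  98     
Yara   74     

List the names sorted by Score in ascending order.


Sorting by Score (ascending):
  Quinn: 64
  Eve: 73
  Yara: 74
  Pete: 78
  Karen: 98


ANSWER: Quinn, Eve, Yara, Pete, Karen


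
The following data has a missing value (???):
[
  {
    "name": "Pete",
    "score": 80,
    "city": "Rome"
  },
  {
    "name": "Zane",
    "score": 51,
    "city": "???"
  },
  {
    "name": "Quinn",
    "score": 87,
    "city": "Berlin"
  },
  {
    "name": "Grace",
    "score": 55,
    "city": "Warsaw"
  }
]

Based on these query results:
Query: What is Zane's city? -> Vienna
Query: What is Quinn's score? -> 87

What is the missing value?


The missing value is Zane's city
From query: Zane's city = Vienna

ANSWER: Vienna


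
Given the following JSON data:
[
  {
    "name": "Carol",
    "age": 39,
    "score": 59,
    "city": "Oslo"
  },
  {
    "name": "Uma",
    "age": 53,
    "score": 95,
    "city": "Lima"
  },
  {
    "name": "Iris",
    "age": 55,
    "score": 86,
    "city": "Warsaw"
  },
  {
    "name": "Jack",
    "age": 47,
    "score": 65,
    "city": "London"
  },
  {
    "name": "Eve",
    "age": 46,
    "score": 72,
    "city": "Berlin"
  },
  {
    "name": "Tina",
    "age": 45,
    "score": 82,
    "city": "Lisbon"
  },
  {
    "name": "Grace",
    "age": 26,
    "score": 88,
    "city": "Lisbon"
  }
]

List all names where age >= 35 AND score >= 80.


Checking both conditions:
  Carol (age=39, score=59) -> no
  Uma (age=53, score=95) -> YES
  Iris (age=55, score=86) -> YES
  Jack (age=47, score=65) -> no
  Eve (age=46, score=72) -> no
  Tina (age=45, score=82) -> YES
  Grace (age=26, score=88) -> no


ANSWER: Uma, Iris, Tina


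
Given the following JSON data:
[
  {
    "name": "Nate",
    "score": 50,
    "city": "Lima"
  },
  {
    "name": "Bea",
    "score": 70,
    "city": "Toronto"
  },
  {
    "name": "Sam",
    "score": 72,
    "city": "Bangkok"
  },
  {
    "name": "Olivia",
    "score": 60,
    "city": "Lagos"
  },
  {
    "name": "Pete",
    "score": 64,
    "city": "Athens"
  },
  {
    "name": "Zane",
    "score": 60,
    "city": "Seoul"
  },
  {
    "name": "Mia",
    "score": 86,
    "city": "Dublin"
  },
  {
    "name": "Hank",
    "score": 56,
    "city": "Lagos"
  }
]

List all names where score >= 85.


Filtering records where score >= 85:
  Nate (score=50) -> no
  Bea (score=70) -> no
  Sam (score=72) -> no
  Olivia (score=60) -> no
  Pete (score=64) -> no
  Zane (score=60) -> no
  Mia (score=86) -> YES
  Hank (score=56) -> no


ANSWER: Mia
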